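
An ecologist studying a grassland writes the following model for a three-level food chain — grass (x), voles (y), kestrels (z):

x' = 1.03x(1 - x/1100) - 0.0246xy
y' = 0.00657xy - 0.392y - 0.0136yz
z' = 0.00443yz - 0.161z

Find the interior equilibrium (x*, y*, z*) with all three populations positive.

x* ≈ 145, y* ≈ 36.3, z* ≈ 41.3

From dz/dt = 0: 0.00443y* = 0.161, so y* = 36.3.
From dx/dt = 0: 1.03(1 - x*/1100) = 0.0246·36.3, giving x* = 1100·(1 - 0.868) = 145.
From dy/dt = 0: 0.00657·145 - 0.392 = 0.0136z*, so z* = 0.562/0.0136 = 41.3.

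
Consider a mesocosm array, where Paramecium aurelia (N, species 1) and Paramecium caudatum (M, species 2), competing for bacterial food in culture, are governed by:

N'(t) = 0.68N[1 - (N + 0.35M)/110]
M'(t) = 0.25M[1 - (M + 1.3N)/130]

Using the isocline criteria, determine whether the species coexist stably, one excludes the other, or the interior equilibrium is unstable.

species 1 excludes species 2

Compare the nullcline intercepts: K1/α12 = 110/0.35 = 314 > K2 = 130; K2/α21 = 130/1.3 = 100 < K1 = 110.
Since the inequalities point opposite ways, species 1 can invade but species 2 cannot.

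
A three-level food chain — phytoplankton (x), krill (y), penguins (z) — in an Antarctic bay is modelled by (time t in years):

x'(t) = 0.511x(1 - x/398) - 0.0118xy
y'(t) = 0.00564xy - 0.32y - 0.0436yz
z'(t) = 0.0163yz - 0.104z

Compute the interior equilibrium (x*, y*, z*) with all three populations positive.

x* ≈ 339, y* ≈ 6.38, z* ≈ 36.6

From dz/dt = 0: 0.0163y* = 0.104, so y* = 6.38.
From dx/dt = 0: 0.511(1 - x*/398) = 0.0118·6.38, giving x* = 398·(1 - 0.147) = 339.
From dy/dt = 0: 0.00564·339 - 0.32 = 0.0436z*, so z* = 1.59/0.0436 = 36.6.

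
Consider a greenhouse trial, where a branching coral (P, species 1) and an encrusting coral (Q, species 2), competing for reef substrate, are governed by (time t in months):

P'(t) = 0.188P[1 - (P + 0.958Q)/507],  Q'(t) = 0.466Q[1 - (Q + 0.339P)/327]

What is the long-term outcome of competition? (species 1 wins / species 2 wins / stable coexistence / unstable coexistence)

stable coexistence

Compare the nullcline intercepts: K1/α12 = 507/0.958 = 529 > K2 = 327; K2/α21 = 327/0.339 = 965 > K1 = 507.
Since both inequalities hold, each species can invade when rare, so the interior equilibrium is stable.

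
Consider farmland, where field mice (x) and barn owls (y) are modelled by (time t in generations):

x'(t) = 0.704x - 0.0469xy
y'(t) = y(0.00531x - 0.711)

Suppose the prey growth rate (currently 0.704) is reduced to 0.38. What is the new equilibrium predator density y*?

At the interior fixed point, setting dx/dt = 0 with x > 0 fixes y* = (prey growth rate)/(xy coefficient) — independent of the other coefficients.
With the change, y* = 0.38/0.0469 = 8.1; it falls from 15.

y* ≈ 8.1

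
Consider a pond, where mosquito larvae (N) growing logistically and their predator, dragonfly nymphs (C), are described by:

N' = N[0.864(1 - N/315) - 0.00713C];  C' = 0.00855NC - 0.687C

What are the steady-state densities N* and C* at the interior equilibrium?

N* ≈ 80.4, C* ≈ 90.3

From dC/dt = 0 with C > 0: 0.00855N* = 0.687, so N* = 80.4.
Substitute into dN/dt = 0: 0.864(1 - 80.4/315) = 0.00713C*.
The bracket is 0.745, giving C* = 0.644/0.00713 = 90.3.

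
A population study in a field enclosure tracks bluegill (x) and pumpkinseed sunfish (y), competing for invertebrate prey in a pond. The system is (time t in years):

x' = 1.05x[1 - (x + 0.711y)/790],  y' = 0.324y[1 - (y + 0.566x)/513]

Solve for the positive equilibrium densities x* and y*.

x* ≈ 712, y* ≈ 110

Setting both brackets to zero gives the nullclines x + 0.711y = 790 and 0.566x + y = 513.
Substituting y = 513 - 0.566x into the first: x(1 - 0.711·0.566) = 790 - 0.711·513.
So x* = 425/0.598 = 712, and then y* = 513 - 0.566·712 = 110.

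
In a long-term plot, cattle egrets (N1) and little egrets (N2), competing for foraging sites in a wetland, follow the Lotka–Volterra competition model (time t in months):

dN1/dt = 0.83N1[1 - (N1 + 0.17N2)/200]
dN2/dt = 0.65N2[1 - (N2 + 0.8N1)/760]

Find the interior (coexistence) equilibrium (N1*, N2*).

Setting both brackets to zero gives the nullclines N1 + 0.17N2 = 200 and 0.8N1 + N2 = 760.
Substituting N2 = 760 - 0.8N1 into the first: N1(1 - 0.17·0.8) = 200 - 0.17·760.
So N1* = 70.8/0.864 = 81.9, and then N2* = 760 - 0.8·81.9 = 694.

N1* ≈ 81.9, N2* ≈ 694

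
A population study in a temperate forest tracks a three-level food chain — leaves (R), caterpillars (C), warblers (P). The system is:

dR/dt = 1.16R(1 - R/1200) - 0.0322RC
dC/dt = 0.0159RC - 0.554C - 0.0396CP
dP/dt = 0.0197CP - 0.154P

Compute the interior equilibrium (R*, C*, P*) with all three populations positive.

From dP/dt = 0: 0.0197C* = 0.154, so C* = 7.82.
From dR/dt = 0: 1.16(1 - R*/1200) = 0.0322·7.82, giving R* = 1200·(1 - 0.217) = 940.
From dC/dt = 0: 0.0159·940 - 0.554 = 0.0396P*, so P* = 14.4/0.0396 = 363.

R* ≈ 940, C* ≈ 7.82, P* ≈ 363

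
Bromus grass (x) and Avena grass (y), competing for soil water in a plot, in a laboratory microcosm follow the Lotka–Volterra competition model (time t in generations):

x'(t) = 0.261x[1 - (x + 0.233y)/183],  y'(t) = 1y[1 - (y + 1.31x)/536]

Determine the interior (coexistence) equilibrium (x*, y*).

x* ≈ 83.6, y* ≈ 426

Setting both brackets to zero gives the nullclines x + 0.233y = 183 and 1.31x + y = 536.
Substituting y = 536 - 1.31x into the first: x(1 - 0.233·1.31) = 183 - 0.233·536.
So x* = 58.1/0.695 = 83.6, and then y* = 536 - 1.31·83.6 = 426.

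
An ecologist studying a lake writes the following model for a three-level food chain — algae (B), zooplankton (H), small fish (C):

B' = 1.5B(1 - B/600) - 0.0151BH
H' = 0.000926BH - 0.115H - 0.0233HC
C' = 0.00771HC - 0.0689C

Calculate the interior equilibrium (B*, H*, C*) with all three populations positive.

From dC/dt = 0: 0.00771H* = 0.0689, so H* = 8.94.
From dB/dt = 0: 1.5(1 - B*/600) = 0.0151·8.94, giving B* = 600·(1 - 0.09) = 546.
From dH/dt = 0: 0.000926·546 - 0.115 = 0.0233C*, so C* = 0.391/0.0233 = 16.8.

B* ≈ 546, H* ≈ 8.94, C* ≈ 16.8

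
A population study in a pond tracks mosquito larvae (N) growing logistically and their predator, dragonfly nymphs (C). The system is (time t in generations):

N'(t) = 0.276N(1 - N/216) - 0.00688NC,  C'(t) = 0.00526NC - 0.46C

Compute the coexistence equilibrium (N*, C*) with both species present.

N* ≈ 87.5, C* ≈ 23.9

From dC/dt = 0 with C > 0: 0.00526N* = 0.46, so N* = 87.5.
Substitute into dN/dt = 0: 0.276(1 - 87.5/216) = 0.00688C*.
The bracket is 0.595, giving C* = 0.164/0.00688 = 23.9.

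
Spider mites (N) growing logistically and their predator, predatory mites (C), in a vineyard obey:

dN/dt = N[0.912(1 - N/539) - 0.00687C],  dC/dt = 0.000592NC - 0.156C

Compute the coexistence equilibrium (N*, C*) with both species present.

N* ≈ 264, C* ≈ 67.8

From dC/dt = 0 with C > 0: 0.000592N* = 0.156, so N* = 264.
Substitute into dN/dt = 0: 0.912(1 - 264/539) = 0.00687C*.
The bracket is 0.511, giving C* = 0.466/0.00687 = 67.8.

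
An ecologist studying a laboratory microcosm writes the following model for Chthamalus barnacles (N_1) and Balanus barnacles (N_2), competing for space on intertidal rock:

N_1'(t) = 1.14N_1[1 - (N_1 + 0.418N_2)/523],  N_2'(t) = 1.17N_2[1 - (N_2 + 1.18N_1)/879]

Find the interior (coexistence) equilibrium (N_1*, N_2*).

Setting both brackets to zero gives the nullclines N_1 + 0.418N_2 = 523 and 1.18N_1 + N_2 = 879.
Substituting N_2 = 879 - 1.18N_1 into the first: N_1(1 - 0.418·1.18) = 523 - 0.418·879.
So N_1* = 156/0.507 = 307, and then N_2* = 879 - 1.18·307 = 517.

N_1* ≈ 307, N_2* ≈ 517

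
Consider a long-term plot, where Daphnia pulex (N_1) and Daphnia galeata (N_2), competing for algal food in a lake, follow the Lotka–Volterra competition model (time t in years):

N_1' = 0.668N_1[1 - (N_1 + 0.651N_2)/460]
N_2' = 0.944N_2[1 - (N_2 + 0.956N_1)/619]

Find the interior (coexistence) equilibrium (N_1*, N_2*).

Setting both brackets to zero gives the nullclines N_1 + 0.651N_2 = 460 and 0.956N_1 + N_2 = 619.
Substituting N_2 = 619 - 0.956N_1 into the first: N_1(1 - 0.651·0.956) = 460 - 0.651·619.
So N_1* = 57/0.378 = 151, and then N_2* = 619 - 0.956·151 = 475.

N_1* ≈ 151, N_2* ≈ 475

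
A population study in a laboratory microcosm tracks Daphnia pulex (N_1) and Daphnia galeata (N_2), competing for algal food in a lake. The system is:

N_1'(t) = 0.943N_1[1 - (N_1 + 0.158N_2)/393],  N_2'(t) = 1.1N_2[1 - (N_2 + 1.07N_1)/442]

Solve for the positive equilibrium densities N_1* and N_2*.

N_1* ≈ 389, N_2* ≈ 25.9

Setting both brackets to zero gives the nullclines N_1 + 0.158N_2 = 393 and 1.07N_1 + N_2 = 442.
Substituting N_2 = 442 - 1.07N_1 into the first: N_1(1 - 0.158·1.07) = 393 - 0.158·442.
So N_1* = 323/0.831 = 389, and then N_2* = 442 - 1.07·389 = 25.9.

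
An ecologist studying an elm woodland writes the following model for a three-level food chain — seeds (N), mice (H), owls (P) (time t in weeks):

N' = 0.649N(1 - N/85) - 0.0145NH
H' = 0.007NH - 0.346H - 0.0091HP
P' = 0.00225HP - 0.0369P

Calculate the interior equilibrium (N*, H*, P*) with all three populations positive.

From dP/dt = 0: 0.00225H* = 0.0369, so H* = 16.4.
From dN/dt = 0: 0.649(1 - N*/85) = 0.0145·16.4, giving N* = 85·(1 - 0.366) = 53.9.
From dH/dt = 0: 0.007·53.9 - 0.346 = 0.0091P*, so P* = 0.031/0.0091 = 3.41.

N* ≈ 53.9, H* ≈ 16.4, P* ≈ 3.41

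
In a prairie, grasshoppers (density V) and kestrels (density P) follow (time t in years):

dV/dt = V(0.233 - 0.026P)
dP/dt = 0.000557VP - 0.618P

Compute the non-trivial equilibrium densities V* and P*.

Set dP/dt = 0 with P > 0: 0.000557V - 0.618 = 0, so V* = 0.618/0.000557 = 1110.
Set dV/dt = 0 with V > 0: 0.233 - 0.026P = 0, so P* = 0.233/0.026 = 8.96.

V* ≈ 1110, P* ≈ 8.96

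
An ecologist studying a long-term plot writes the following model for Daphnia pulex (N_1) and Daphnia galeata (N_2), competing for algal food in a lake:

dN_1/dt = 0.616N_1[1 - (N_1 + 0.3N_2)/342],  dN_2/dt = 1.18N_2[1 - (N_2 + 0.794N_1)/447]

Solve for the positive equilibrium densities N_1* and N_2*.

N_1* ≈ 273, N_2* ≈ 230

Setting both brackets to zero gives the nullclines N_1 + 0.3N_2 = 342 and 0.794N_1 + N_2 = 447.
Substituting N_2 = 447 - 0.794N_1 into the first: N_1(1 - 0.3·0.794) = 342 - 0.3·447.
So N_1* = 208/0.762 = 273, and then N_2* = 447 - 0.794·273 = 230.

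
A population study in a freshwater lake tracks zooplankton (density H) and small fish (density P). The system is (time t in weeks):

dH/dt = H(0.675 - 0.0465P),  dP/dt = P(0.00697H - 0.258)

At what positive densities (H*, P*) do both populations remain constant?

Set dP/dt = 0 with P > 0: 0.00697H - 0.258 = 0, so H* = 0.258/0.00697 = 37.
Set dH/dt = 0 with H > 0: 0.675 - 0.0465P = 0, so P* = 0.675/0.0465 = 14.5.

H* ≈ 37, P* ≈ 14.5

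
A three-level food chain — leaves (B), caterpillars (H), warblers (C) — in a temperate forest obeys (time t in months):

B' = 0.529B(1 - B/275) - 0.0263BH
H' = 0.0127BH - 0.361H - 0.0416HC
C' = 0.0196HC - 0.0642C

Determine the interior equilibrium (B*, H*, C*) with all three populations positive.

B* ≈ 230, H* ≈ 3.28, C* ≈ 61.6

From dC/dt = 0: 0.0196H* = 0.0642, so H* = 3.28.
From dB/dt = 0: 0.529(1 - B*/275) = 0.0263·3.28, giving B* = 275·(1 - 0.163) = 230.
From dH/dt = 0: 0.0127·230 - 0.361 = 0.0416C*, so C* = 2.56/0.0416 = 61.6.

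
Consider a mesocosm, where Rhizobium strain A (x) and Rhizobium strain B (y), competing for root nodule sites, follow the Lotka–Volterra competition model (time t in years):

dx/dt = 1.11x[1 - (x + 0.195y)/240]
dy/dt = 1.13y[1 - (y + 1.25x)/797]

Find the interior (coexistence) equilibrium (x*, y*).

x* ≈ 112, y* ≈ 657

Setting both brackets to zero gives the nullclines x + 0.195y = 240 and 1.25x + y = 797.
Substituting y = 797 - 1.25x into the first: x(1 - 0.195·1.25) = 240 - 0.195·797.
So x* = 84.6/0.756 = 112, and then y* = 797 - 1.25·112 = 657.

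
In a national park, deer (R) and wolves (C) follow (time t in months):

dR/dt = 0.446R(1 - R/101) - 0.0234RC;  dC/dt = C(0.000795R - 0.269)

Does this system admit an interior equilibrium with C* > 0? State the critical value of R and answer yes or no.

Threshold R = 338; K < 338, so no, the predator goes extinct.

The predator equation gives dC/dt > 0 only when R > 0.269/0.000795 = 338.
Without the predator, R → K = 101. Since 101 < 338, the predator cannot invade.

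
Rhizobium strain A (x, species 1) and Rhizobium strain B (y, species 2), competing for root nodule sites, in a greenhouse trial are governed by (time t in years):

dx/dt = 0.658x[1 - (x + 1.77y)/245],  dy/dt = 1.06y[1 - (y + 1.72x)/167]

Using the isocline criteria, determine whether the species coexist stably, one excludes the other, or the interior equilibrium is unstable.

unstable coexistence (outcome depends on initial conditions)

Compare the nullcline intercepts: K1/α12 = 245/1.77 = 138 < K2 = 167; K2/α21 = 167/1.72 = 97.1 < K1 = 245.
Since both are reversed, neither can invade when rare; the interior point is a saddle.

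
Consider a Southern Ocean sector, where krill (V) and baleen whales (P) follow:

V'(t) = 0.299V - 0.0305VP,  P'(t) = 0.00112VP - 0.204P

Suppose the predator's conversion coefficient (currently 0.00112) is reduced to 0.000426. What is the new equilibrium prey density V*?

At the interior fixed point, setting dP/dt = 0 with P > 0 fixes V* = (predator death rate)/(VP coefficient) — independent of the other coefficients.
With the change, V* = 0.204/0.000426 = 479; it rises from 182.

V* ≈ 479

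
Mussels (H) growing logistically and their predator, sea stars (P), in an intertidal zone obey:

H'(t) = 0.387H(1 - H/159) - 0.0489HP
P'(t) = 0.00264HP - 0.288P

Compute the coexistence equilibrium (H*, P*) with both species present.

H* ≈ 109, P* ≈ 2.48

From dP/dt = 0 with P > 0: 0.00264H* = 0.288, so H* = 109.
Substitute into dH/dt = 0: 0.387(1 - 109/159) = 0.0489P*.
The bracket is 0.314, giving P* = 0.121/0.0489 = 2.48.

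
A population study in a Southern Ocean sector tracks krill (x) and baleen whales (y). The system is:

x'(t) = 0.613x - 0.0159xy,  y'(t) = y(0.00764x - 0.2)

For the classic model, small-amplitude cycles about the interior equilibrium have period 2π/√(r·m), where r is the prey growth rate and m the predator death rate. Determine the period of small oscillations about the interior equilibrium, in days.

T ≈ 17.9 days

Here r = 0.613 and m = 0.2, so r·m = 0.123.
ω = √0.123 = 0.35 per day, hence T = 2π/ω ≈ 17.9 days.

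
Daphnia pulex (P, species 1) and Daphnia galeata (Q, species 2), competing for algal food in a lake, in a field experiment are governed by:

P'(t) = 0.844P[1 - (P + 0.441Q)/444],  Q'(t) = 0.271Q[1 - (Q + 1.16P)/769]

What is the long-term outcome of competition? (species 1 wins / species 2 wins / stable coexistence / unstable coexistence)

stable coexistence

Compare the nullcline intercepts: K1/α12 = 444/0.441 = 1010 > K2 = 769; K2/α21 = 769/1.16 = 663 > K1 = 444.
Since both inequalities hold, each species can invade when rare, so the interior equilibrium is stable.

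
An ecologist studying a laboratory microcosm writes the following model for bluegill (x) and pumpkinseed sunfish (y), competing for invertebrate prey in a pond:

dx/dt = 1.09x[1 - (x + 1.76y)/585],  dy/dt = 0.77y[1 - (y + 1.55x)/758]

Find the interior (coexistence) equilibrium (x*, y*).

Setting both brackets to zero gives the nullclines x + 1.76y = 585 and 1.55x + y = 758.
Substituting y = 758 - 1.55x into the first: x(1 - 1.76·1.55) = 585 - 1.76·758.
So x* = -749/-1.73 = 433, and then y* = 758 - 1.55·433 = 86.1.

x* ≈ 433, y* ≈ 86.1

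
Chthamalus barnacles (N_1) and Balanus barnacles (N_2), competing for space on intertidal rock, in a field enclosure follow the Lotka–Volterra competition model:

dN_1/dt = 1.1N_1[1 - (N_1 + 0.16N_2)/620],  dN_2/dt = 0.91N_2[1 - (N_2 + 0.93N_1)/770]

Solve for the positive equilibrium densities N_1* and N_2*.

Setting both brackets to zero gives the nullclines N_1 + 0.16N_2 = 620 and 0.93N_1 + N_2 = 770.
Substituting N_2 = 770 - 0.93N_1 into the first: N_1(1 - 0.16·0.93) = 620 - 0.16·770.
So N_1* = 497/0.851 = 584, and then N_2* = 770 - 0.93·584 = 227.

N_1* ≈ 584, N_2* ≈ 227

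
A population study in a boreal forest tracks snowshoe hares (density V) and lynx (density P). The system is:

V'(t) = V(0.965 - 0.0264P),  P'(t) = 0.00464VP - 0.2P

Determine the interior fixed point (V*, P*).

Set dP/dt = 0 with P > 0: 0.00464V - 0.2 = 0, so V* = 0.2/0.00464 = 43.1.
Set dV/dt = 0 with V > 0: 0.965 - 0.0264P = 0, so P* = 0.965/0.0264 = 36.6.

V* ≈ 43.1, P* ≈ 36.6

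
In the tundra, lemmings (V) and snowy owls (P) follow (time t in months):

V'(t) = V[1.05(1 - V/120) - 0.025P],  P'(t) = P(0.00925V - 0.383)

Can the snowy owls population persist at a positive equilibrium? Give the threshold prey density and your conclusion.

Threshold V = 41.4; K > 41.4, so yes, the predator persists.

The predator equation gives dP/dt > 0 only when V > 0.383/0.00925 = 41.4.
Without the predator, V → K = 120. Since 120 > 41.4, the predator can invade and persist.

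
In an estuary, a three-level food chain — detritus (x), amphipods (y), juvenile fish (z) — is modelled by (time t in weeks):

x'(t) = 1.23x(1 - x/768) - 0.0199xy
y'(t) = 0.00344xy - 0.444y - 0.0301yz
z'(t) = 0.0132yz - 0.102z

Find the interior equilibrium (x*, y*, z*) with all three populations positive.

From dz/dt = 0: 0.0132y* = 0.102, so y* = 7.73.
From dx/dt = 0: 1.23(1 - x*/768) = 0.0199·7.73, giving x* = 768·(1 - 0.125) = 672.
From dy/dt = 0: 0.00344·672 - 0.444 = 0.0301z*, so z* = 1.87/0.0301 = 62.

x* ≈ 672, y* ≈ 7.73, z* ≈ 62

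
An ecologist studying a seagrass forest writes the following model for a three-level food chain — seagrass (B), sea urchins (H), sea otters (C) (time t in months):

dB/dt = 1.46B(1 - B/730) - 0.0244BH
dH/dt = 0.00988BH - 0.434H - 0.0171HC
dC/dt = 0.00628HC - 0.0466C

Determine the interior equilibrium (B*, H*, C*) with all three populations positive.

From dC/dt = 0: 0.00628H* = 0.0466, so H* = 7.42.
From dB/dt = 0: 1.46(1 - B*/730) = 0.0244·7.42, giving B* = 730·(1 - 0.124) = 639.
From dH/dt = 0: 0.00988·639 - 0.434 = 0.0171C*, so C* = 5.88/0.0171 = 344.

B* ≈ 639, H* ≈ 7.42, C* ≈ 344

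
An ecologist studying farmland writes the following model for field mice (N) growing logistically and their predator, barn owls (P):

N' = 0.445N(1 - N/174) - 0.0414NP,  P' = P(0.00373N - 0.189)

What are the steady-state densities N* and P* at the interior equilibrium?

N* ≈ 50.7, P* ≈ 7.62

From dP/dt = 0 with P > 0: 0.00373N* = 0.189, so N* = 50.7.
Substitute into dN/dt = 0: 0.445(1 - 50.7/174) = 0.0414P*.
The bracket is 0.709, giving P* = 0.315/0.0414 = 7.62.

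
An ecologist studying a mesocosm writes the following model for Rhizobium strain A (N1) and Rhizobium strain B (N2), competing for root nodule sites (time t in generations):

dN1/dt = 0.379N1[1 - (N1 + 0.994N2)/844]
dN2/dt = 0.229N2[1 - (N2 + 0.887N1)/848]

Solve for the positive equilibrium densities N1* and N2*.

Setting both brackets to zero gives the nullclines N1 + 0.994N2 = 844 and 0.887N1 + N2 = 848.
Substituting N2 = 848 - 0.887N1 into the first: N1(1 - 0.994·0.887) = 844 - 0.994·848.
So N1* = 1.09/0.118 = 9.2, and then N2* = 848 - 0.887·9.2 = 840.

N1* ≈ 9.2, N2* ≈ 840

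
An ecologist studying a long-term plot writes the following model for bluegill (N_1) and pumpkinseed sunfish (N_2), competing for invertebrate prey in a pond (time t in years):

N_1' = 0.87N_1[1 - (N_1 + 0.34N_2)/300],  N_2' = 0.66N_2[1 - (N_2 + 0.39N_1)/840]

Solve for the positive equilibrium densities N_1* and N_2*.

N_1* ≈ 16.6, N_2* ≈ 834

Setting both brackets to zero gives the nullclines N_1 + 0.34N_2 = 300 and 0.39N_1 + N_2 = 840.
Substituting N_2 = 840 - 0.39N_1 into the first: N_1(1 - 0.34·0.39) = 300 - 0.34·840.
So N_1* = 14.4/0.867 = 16.6, and then N_2* = 840 - 0.39·16.6 = 834.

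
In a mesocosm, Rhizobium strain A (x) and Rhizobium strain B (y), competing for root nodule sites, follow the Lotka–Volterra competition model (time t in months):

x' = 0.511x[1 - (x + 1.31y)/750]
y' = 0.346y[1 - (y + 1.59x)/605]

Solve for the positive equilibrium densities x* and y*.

Setting both brackets to zero gives the nullclines x + 1.31y = 750 and 1.59x + y = 605.
Substituting y = 605 - 1.59x into the first: x(1 - 1.31·1.59) = 750 - 1.31·605.
So x* = -42.6/-1.08 = 39.3, and then y* = 605 - 1.59·39.3 = 543.

x* ≈ 39.3, y* ≈ 543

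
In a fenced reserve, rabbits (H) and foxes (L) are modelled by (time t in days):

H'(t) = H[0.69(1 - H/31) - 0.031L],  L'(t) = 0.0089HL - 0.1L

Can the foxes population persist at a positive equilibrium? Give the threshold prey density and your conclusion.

The predator equation gives dL/dt > 0 only when H > 0.1/0.0089 = 11.2.
Without the predator, H → K = 31. Since 31 > 11.2, the predator can invade and persist.

Threshold H = 11.2; K > 11.2, so yes, the predator persists.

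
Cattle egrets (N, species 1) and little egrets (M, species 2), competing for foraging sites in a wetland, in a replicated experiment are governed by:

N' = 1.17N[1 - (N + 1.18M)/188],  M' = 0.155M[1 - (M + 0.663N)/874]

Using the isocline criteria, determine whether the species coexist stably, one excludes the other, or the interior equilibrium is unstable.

Compare the nullcline intercepts: K1/α12 = 188/1.18 = 159 < K2 = 874; K2/α21 = 874/0.663 = 1320 > K1 = 188.
Since the inequalities point opposite ways, species 2 can invade but species 1 cannot.

species 2 excludes species 1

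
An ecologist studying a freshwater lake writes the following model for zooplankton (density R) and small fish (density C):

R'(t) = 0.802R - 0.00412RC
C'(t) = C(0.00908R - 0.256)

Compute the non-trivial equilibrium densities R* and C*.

R* ≈ 28.2, C* ≈ 195

Set dC/dt = 0 with C > 0: 0.00908R - 0.256 = 0, so R* = 0.256/0.00908 = 28.2.
Set dR/dt = 0 with R > 0: 0.802 - 0.00412C = 0, so C* = 0.802/0.00412 = 195.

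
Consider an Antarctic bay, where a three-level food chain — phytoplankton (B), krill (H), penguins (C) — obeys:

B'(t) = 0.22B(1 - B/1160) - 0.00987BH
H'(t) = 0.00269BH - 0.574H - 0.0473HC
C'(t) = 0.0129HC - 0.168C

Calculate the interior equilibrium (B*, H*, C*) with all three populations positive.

From dC/dt = 0: 0.0129H* = 0.168, so H* = 13.
From dB/dt = 0: 0.22(1 - B*/1160) = 0.00987·13, giving B* = 1160·(1 - 0.584) = 482.
From dH/dt = 0: 0.00269·482 - 0.574 = 0.0473C*, so C* = 0.723/0.0473 = 15.3.

B* ≈ 482, H* ≈ 13, C* ≈ 15.3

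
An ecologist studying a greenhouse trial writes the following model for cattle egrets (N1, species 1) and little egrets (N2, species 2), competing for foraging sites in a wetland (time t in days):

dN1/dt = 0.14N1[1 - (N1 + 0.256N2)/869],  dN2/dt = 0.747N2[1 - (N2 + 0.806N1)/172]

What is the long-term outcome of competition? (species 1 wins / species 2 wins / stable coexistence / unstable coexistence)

Compare the nullcline intercepts: K1/α12 = 869/0.256 = 3390 > K2 = 172; K2/α21 = 172/0.806 = 213 < K1 = 869.
Since the inequalities point opposite ways, species 1 can invade but species 2 cannot.

species 1 excludes species 2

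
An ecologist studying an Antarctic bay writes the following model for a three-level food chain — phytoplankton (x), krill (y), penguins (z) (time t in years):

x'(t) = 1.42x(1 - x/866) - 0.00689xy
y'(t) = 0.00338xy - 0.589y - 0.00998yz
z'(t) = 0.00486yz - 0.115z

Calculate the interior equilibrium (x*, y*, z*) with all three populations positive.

From dz/dt = 0: 0.00486y* = 0.115, so y* = 23.7.
From dx/dt = 0: 1.42(1 - x*/866) = 0.00689·23.7, giving x* = 866·(1 - 0.115) = 767.
From dy/dt = 0: 0.00338·767 - 0.589 = 0.00998z*, so z* = 2/0.00998 = 201.

x* ≈ 767, y* ≈ 23.7, z* ≈ 201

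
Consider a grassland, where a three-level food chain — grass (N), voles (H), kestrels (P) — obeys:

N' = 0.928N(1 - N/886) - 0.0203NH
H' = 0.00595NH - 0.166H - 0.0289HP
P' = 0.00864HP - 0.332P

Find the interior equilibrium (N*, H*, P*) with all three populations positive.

N* ≈ 141, H* ≈ 38.4, P* ≈ 23.3

From dP/dt = 0: 0.00864H* = 0.332, so H* = 38.4.
From dN/dt = 0: 0.928(1 - N*/886) = 0.0203·38.4, giving N* = 886·(1 - 0.841) = 141.
From dH/dt = 0: 0.00595·141 - 0.166 = 0.0289P*, so P* = 0.674/0.0289 = 23.3.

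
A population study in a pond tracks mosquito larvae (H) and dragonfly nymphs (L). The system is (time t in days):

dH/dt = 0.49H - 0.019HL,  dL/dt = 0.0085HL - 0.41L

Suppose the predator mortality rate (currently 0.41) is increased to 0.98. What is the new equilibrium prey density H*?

H* ≈ 115

At the interior fixed point, setting dL/dt = 0 with L > 0 fixes H* = (predator death rate)/(HL coefficient) — independent of the other coefficients.
With the change, H* = 0.98/0.0085 = 115; it rises from 48.2.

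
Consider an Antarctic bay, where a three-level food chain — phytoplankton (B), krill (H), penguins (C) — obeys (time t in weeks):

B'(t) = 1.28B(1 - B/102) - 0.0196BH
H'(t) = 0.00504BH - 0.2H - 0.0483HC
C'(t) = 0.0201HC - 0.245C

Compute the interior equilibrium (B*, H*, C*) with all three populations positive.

B* ≈ 83, H* ≈ 12.2, C* ≈ 4.52

From dC/dt = 0: 0.0201H* = 0.245, so H* = 12.2.
From dB/dt = 0: 1.28(1 - B*/102) = 0.0196·12.2, giving B* = 102·(1 - 0.187) = 83.
From dH/dt = 0: 0.00504·83 - 0.2 = 0.0483C*, so C* = 0.218/0.0483 = 4.52.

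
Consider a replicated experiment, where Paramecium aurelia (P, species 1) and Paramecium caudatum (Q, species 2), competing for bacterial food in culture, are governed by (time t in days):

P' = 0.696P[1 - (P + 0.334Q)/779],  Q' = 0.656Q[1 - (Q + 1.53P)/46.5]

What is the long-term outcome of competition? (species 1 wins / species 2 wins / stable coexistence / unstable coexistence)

Compare the nullcline intercepts: K1/α12 = 779/0.334 = 2330 > K2 = 46.5; K2/α21 = 46.5/1.53 = 30.4 < K1 = 779.
Since the inequalities point opposite ways, species 1 can invade but species 2 cannot.

species 1 excludes species 2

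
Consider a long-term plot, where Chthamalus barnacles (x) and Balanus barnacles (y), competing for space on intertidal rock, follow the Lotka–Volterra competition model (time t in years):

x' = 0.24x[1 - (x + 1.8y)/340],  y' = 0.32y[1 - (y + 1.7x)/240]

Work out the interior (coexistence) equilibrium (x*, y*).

Setting both brackets to zero gives the nullclines x + 1.8y = 340 and 1.7x + y = 240.
Substituting y = 240 - 1.7x into the first: x(1 - 1.8·1.7) = 340 - 1.8·240.
So x* = -92/-2.06 = 44.7, and then y* = 240 - 1.7·44.7 = 164.

x* ≈ 44.7, y* ≈ 164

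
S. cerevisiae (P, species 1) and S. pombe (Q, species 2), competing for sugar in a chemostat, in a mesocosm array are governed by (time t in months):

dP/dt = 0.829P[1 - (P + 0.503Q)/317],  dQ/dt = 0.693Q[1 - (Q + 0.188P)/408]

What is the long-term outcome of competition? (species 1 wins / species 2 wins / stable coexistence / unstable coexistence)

stable coexistence

Compare the nullcline intercepts: K1/α12 = 317/0.503 = 630 > K2 = 408; K2/α21 = 408/0.188 = 2170 > K1 = 317.
Since both inequalities hold, each species can invade when rare, so the interior equilibrium is stable.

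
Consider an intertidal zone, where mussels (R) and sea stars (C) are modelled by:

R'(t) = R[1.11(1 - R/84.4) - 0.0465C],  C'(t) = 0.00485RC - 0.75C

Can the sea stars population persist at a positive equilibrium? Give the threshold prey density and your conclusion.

The predator equation gives dC/dt > 0 only when R > 0.75/0.00485 = 155.
Without the predator, R → K = 84.4. Since 84.4 < 155, the predator cannot invade.

Threshold R = 155; K < 155, so no, the predator goes extinct.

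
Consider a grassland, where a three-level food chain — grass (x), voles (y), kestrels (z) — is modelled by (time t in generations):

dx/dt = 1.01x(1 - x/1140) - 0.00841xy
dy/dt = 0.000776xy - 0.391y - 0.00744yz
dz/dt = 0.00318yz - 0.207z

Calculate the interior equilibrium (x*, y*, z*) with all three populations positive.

From dz/dt = 0: 0.00318y* = 0.207, so y* = 65.1.
From dx/dt = 0: 1.01(1 - x*/1140) = 0.00841·65.1, giving x* = 1140·(1 - 0.542) = 522.
From dy/dt = 0: 0.000776·522 - 0.391 = 0.00744z*, so z* = 0.0141/0.00744 = 1.9.

x* ≈ 522, y* ≈ 65.1, z* ≈ 1.9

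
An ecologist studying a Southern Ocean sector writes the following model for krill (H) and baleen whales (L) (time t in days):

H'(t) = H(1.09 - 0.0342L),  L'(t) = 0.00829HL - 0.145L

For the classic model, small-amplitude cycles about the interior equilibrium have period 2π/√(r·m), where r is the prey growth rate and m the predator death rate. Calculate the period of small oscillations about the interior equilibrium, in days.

Here r = 1.09 and m = 0.145, so r·m = 0.158.
ω = √0.158 = 0.398 per day, hence T = 2π/ω ≈ 15.8 days.

T ≈ 15.8 days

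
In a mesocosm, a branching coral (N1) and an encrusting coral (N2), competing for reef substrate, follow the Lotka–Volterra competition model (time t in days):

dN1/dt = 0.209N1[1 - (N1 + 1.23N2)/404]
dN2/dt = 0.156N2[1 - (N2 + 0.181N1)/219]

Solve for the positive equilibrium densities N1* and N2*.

Setting both brackets to zero gives the nullclines N1 + 1.23N2 = 404 and 0.181N1 + N2 = 219.
Substituting N2 = 219 - 0.181N1 into the first: N1(1 - 1.23·0.181) = 404 - 1.23·219.
So N1* = 135/0.777 = 173, and then N2* = 219 - 0.181·173 = 188.

N1* ≈ 173, N2* ≈ 188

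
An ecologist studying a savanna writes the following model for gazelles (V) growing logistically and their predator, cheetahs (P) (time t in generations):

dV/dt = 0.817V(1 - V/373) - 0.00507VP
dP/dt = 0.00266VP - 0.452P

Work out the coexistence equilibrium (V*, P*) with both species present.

From dP/dt = 0 with P > 0: 0.00266V* = 0.452, so V* = 170.
Substitute into dV/dt = 0: 0.817(1 - 170/373) = 0.00507P*.
The bracket is 0.544, giving P* = 0.445/0.00507 = 87.7.

V* ≈ 170, P* ≈ 87.7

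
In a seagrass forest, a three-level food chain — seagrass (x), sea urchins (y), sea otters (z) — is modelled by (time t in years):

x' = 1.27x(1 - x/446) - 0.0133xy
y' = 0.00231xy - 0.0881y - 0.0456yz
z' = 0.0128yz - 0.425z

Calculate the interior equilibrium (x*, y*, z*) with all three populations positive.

x* ≈ 291, y* ≈ 33.2, z* ≈ 12.8

From dz/dt = 0: 0.0128y* = 0.425, so y* = 33.2.
From dx/dt = 0: 1.27(1 - x*/446) = 0.0133·33.2, giving x* = 446·(1 - 0.348) = 291.
From dy/dt = 0: 0.00231·291 - 0.0881 = 0.0456z*, so z* = 0.584/0.0456 = 12.8.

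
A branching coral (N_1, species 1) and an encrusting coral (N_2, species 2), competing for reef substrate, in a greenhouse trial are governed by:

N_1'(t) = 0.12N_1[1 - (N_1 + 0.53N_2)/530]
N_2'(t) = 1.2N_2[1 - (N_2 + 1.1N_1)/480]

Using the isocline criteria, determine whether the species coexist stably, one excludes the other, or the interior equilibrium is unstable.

species 1 excludes species 2

Compare the nullcline intercepts: K1/α12 = 530/0.53 = 1000 > K2 = 480; K2/α21 = 480/1.1 = 436 < K1 = 530.
Since the inequalities point opposite ways, species 1 can invade but species 2 cannot.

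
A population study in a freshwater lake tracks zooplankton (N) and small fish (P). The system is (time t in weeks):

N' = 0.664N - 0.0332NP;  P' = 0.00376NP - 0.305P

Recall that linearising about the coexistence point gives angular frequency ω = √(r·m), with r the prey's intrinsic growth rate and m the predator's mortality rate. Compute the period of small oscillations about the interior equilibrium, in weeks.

Here r = 0.664 and m = 0.305, so r·m = 0.203.
ω = √0.203 = 0.45 per week, hence T = 2π/ω ≈ 14 weeks.

T ≈ 14 weeks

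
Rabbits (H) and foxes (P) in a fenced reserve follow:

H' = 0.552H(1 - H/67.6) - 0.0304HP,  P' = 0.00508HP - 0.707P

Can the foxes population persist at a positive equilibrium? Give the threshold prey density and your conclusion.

The predator equation gives dP/dt > 0 only when H > 0.707/0.00508 = 139.
Without the predator, H → K = 67.6. Since 67.6 < 139, the predator cannot invade.

Threshold H = 139; K < 139, so no, the predator goes extinct.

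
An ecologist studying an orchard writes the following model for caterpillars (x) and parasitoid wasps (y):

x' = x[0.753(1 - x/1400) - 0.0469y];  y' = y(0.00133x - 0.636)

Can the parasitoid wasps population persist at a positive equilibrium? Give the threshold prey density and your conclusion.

Threshold x = 478; K > 478, so yes, the predator persists.

The predator equation gives dy/dt > 0 only when x > 0.636/0.00133 = 478.
Without the predator, x → K = 1400. Since 1400 > 478, the predator can invade and persist.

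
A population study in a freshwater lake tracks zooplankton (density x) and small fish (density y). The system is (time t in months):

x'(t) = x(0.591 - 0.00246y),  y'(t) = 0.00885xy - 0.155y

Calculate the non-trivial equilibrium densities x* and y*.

x* ≈ 17.5, y* ≈ 240

Set dy/dt = 0 with y > 0: 0.00885x - 0.155 = 0, so x* = 0.155/0.00885 = 17.5.
Set dx/dt = 0 with x > 0: 0.591 - 0.00246y = 0, so y* = 0.591/0.00246 = 240.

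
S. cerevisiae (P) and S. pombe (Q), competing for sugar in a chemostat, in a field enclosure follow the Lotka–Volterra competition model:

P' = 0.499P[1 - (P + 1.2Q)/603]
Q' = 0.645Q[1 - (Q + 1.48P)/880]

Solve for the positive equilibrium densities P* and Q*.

Setting both brackets to zero gives the nullclines P + 1.2Q = 603 and 1.48P + Q = 880.
Substituting Q = 880 - 1.48P into the first: P(1 - 1.2·1.48) = 603 - 1.2·880.
So P* = -453/-0.776 = 584, and then Q* = 880 - 1.48·584 = 16.

P* ≈ 584, Q* ≈ 16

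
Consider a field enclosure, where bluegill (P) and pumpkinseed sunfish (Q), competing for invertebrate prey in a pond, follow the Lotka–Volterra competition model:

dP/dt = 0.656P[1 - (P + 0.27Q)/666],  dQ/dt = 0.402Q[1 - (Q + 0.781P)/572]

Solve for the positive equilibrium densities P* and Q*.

Setting both brackets to zero gives the nullclines P + 0.27Q = 666 and 0.781P + Q = 572.
Substituting Q = 572 - 0.781P into the first: P(1 - 0.27·0.781) = 666 - 0.27·572.
So P* = 512/0.789 = 648, and then Q* = 572 - 0.781·648 = 65.7.

P* ≈ 648, Q* ≈ 65.7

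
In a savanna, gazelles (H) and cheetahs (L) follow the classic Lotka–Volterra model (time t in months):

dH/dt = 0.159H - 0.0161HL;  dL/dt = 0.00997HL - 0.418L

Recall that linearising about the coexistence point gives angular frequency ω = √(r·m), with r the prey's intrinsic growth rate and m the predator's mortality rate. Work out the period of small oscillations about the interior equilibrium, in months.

T ≈ 24.4 months

Here r = 0.159 and m = 0.418, so r·m = 0.0665.
ω = √0.0665 = 0.258 per month, hence T = 2π/ω ≈ 24.4 months.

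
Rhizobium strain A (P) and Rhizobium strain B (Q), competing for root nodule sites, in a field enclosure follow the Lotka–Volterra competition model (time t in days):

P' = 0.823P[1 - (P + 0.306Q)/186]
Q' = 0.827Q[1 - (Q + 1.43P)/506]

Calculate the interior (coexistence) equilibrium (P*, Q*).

Setting both brackets to zero gives the nullclines P + 0.306Q = 186 and 1.43P + Q = 506.
Substituting Q = 506 - 1.43P into the first: P(1 - 0.306·1.43) = 186 - 0.306·506.
So P* = 31.2/0.562 = 55.4, and then Q* = 506 - 1.43·55.4 = 427.

P* ≈ 55.4, Q* ≈ 427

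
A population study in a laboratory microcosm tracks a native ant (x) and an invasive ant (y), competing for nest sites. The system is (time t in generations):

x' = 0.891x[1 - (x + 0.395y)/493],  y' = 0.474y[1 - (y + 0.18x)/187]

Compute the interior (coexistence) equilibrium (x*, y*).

Setting both brackets to zero gives the nullclines x + 0.395y = 493 and 0.18x + y = 187.
Substituting y = 187 - 0.18x into the first: x(1 - 0.395·0.18) = 493 - 0.395·187.
So x* = 419/0.929 = 451, and then y* = 187 - 0.18·451 = 106.

x* ≈ 451, y* ≈ 106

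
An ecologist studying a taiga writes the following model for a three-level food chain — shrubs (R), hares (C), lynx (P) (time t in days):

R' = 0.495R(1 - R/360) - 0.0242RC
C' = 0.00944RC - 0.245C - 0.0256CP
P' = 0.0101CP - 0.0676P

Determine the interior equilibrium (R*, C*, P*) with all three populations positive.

From dP/dt = 0: 0.0101C* = 0.0676, so C* = 6.69.
From dR/dt = 0: 0.495(1 - R*/360) = 0.0242·6.69, giving R* = 360·(1 - 0.327) = 242.
From dC/dt = 0: 0.00944·242 - 0.245 = 0.0256P*, so P* = 2.04/0.0256 = 79.7.

R* ≈ 242, C* ≈ 6.69, P* ≈ 79.7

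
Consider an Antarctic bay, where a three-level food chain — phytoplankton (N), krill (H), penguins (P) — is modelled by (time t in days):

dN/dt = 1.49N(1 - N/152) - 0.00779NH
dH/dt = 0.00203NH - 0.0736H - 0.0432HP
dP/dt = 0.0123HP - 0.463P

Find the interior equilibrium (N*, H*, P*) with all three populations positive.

N* ≈ 122, H* ≈ 37.6, P* ≈ 4.03

From dP/dt = 0: 0.0123H* = 0.463, so H* = 37.6.
From dN/dt = 0: 1.49(1 - N*/152) = 0.00779·37.6, giving N* = 152·(1 - 0.197) = 122.
From dH/dt = 0: 0.00203·122 - 0.0736 = 0.0432P*, so P* = 0.174/0.0432 = 4.03.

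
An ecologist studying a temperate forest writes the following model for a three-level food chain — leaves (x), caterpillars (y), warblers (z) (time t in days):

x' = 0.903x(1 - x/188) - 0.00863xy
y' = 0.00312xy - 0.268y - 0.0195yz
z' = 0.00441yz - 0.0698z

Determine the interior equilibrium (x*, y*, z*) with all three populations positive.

From dz/dt = 0: 0.00441y* = 0.0698, so y* = 15.8.
From dx/dt = 0: 0.903(1 - x*/188) = 0.00863·15.8, giving x* = 188·(1 - 0.151) = 160.
From dy/dt = 0: 0.00312·160 - 0.268 = 0.0195z*, so z* = 0.23/0.0195 = 11.8.

x* ≈ 160, y* ≈ 15.8, z* ≈ 11.8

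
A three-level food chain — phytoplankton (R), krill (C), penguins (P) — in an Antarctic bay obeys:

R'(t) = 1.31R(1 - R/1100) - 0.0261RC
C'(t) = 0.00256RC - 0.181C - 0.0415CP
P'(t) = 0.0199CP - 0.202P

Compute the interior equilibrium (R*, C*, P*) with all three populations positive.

R* ≈ 878, C* ≈ 10.2, P* ≈ 49.8

From dP/dt = 0: 0.0199C* = 0.202, so C* = 10.2.
From dR/dt = 0: 1.31(1 - R*/1100) = 0.0261·10.2, giving R* = 1100·(1 - 0.202) = 878.
From dC/dt = 0: 0.00256·878 - 0.181 = 0.0415P*, so P* = 2.07/0.0415 = 49.8.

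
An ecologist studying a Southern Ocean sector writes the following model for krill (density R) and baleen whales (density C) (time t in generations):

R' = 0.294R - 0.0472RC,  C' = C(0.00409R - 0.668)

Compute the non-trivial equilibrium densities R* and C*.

Set dC/dt = 0 with C > 0: 0.00409R - 0.668 = 0, so R* = 0.668/0.00409 = 163.
Set dR/dt = 0 with R > 0: 0.294 - 0.0472C = 0, so C* = 0.294/0.0472 = 6.23.

R* ≈ 163, C* ≈ 6.23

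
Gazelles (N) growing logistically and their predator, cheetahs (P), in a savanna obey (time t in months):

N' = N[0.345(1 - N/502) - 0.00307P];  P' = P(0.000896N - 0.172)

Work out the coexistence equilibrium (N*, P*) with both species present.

N* ≈ 192, P* ≈ 69.4

From dP/dt = 0 with P > 0: 0.000896N* = 0.172, so N* = 192.
Substitute into dN/dt = 0: 0.345(1 - 192/502) = 0.00307P*.
The bracket is 0.618, giving P* = 0.213/0.00307 = 69.4.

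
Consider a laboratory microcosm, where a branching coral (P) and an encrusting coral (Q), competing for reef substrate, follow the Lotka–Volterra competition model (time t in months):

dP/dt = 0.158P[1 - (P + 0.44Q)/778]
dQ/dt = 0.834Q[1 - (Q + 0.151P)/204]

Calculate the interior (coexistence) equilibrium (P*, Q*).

Setting both brackets to zero gives the nullclines P + 0.44Q = 778 and 0.151P + Q = 204.
Substituting Q = 204 - 0.151P into the first: P(1 - 0.44·0.151) = 778 - 0.44·204.
So P* = 688/0.934 = 737, and then Q* = 204 - 0.151·737 = 92.7.

P* ≈ 737, Q* ≈ 92.7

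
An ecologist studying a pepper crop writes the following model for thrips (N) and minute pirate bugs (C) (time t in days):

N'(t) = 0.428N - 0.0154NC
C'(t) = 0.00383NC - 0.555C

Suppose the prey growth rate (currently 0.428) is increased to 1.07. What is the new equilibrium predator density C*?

C* ≈ 69.5

At the interior fixed point, setting dN/dt = 0 with N > 0 fixes C* = (prey growth rate)/(NC coefficient) — independent of the other coefficients.
With the change, C* = 1.07/0.0154 = 69.5; it rises from 27.8.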